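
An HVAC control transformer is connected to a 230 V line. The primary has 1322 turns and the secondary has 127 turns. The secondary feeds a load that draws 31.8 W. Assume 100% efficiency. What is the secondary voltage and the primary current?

V_s ≈ 22.1 V, I_p ≈ 0.138 A

V_s = V_p × N_s/N_p = 230 × 127/1322 = 22.095 V.
I_s = P/V_s = 31.8/22.095 = 1.4392 A.
I_p = I_s × N_s/N_p = 1.4392 × 127/1322 = 0.138 A.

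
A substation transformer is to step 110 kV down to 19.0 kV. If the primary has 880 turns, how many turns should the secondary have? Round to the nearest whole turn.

N_s = 152 turns

N_s/N_p = V_s/V_p, so N_s = 880 × 19000/110000 = 152.0 ≈ 152 turns.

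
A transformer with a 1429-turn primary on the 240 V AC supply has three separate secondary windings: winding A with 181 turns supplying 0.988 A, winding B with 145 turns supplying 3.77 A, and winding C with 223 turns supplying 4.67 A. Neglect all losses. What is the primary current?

I_p ≈ 1.24 A

V_A = 240 × 181/1429 = 30.399 V; V_B = 240 × 145/1429 = 24.353 V; V_C = 240 × 223/1429 = 37.453 V.
P_out = V_A I_A + V_B I_B + V_C I_C = 30.399×0.988 + 24.353×3.77 + 37.453×4.67 = 30.034 + 91.810 + 174.90 = 296.75 W.
Ideal ⇒ P_in = P_out, so I_p = P_out/V_p = 296.75/240 = 1.24 A.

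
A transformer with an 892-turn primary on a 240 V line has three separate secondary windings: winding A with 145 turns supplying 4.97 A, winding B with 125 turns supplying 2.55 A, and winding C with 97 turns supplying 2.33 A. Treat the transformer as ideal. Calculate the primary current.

V_A = 240 × 145/892 = 39.013 V; V_B = 240 × 125/892 = 33.632 V; V_C = 240 × 97/892 = 26.099 V.
P_out = V_A I_A + V_B I_B + V_C I_C = 39.013×4.97 + 33.632×2.55 + 26.099×2.33 = 193.90 + 85.762 + 60.810 = 340.47 W.
Ideal ⇒ P_in = P_out, so I_p = P_out/V_p = 340.47/240 = 1.42 A.

I_p ≈ 1.42 A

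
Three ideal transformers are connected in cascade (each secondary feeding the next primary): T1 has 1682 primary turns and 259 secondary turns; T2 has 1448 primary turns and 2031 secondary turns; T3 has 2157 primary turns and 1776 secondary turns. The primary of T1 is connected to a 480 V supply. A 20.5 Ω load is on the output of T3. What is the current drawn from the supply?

After T1: V = 480.00 × 259/1682 = 73.912 V.
After T2: V = 73.912 × 2031/1448 = 103.67 V.
After T3: V = 103.67 × 1776/2157 = 85.359 V.
I_load = 85.359/20.5 = 4.1639 A, so P_out = 85.359 × 4.1639 = 355.42 W.
All ideal ⇒ P_in = P_out, so I_supply = 355.42/480 = 0.740 A.

I_supply ≈ 0.740 A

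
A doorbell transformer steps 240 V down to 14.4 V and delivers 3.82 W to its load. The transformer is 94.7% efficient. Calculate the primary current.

I_p ≈ 0.0168 A

P_in = P_out/η = 3.82/0.947 = 4.0338 W.
I_p = P_in/V_p = 4.0338/240 = 0.0168 A.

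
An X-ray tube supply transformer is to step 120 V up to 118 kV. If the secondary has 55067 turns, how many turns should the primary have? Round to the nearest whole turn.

N_p/N_s = V_p/V_s, so N_p = 55067 × 120/118000 = 56.0 ≈ 56 turns.

N_p = 56 turns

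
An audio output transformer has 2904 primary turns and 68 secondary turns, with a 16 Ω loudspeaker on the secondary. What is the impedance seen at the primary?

Z_p ≈ 29200 Ω

Z_p = (N_p/N_s)² × Z_s = (2904/68)² × 16 = 29200 Ω.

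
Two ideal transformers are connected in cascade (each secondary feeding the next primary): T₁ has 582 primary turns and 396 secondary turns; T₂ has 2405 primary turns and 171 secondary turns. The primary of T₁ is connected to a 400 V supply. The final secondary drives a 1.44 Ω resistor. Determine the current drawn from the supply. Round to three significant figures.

After T₁: V = 400.00 × 396/582 = 272.16 V.
After T₂: V = 272.16 × 171/2405 = 19.351 V.
I_load = 19.351/1.44 = 13.438 A, so P_out = 19.351 × 13.438 = 260.05 W.
All ideal ⇒ P_in = P_out, so I_supply = 260.05/400 = 0.650 A.

I_supply ≈ 0.650 A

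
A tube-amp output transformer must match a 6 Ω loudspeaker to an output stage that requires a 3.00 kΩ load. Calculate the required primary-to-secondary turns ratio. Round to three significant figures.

Z_p/Z_s = (N_p/N_s)², so N_p/N_s = √(3000/6) = √500 = 22.4.

N_p/N_s ≈ 22.4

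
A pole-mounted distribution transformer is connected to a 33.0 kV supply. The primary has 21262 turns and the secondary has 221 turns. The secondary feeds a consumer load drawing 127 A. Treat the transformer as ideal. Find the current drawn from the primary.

For an ideal transformer I_p N_p = I_s N_s, so I_p = 127 × 221/21262 = 1.32 A.

I_p ≈ 1.32 A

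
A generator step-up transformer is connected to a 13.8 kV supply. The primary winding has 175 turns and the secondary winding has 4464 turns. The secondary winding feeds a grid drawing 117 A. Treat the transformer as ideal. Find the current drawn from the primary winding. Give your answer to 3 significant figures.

I_p ≈ 2980 A

For an ideal transformer I_p N_p = I_s N_s, so I_p = 117 × 4464/175 = 2980 A.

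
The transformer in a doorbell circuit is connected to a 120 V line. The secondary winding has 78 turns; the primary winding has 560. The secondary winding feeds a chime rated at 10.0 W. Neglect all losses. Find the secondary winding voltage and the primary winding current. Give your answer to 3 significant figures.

V_s ≈ 16.7 V, I_p ≈ 0.0833 A

V_s = V_p × N_s/N_p = 120 × 78/560 = 16.714 V.
I_s = P/V_s = 10.0/16.714 = 0.59829 A.
I_p = I_s × N_s/N_p = 0.59829 × 78/560 = 0.0833 A.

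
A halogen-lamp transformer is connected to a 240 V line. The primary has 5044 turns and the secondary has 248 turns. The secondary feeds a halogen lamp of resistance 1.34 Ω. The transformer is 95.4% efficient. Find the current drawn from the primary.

V_s = 240 × 248/5044 = 11.800 V.
I_s = V_s/R = 11.800/1.34 = 8.8061 A.
P_out = V_s I_s = 11.800 × 8.8061 = 103.91 W.
P_in = P_out/η = 103.91/0.954 = 108.92 W.
I_p = P_in/V_p = 108.92/240 = 0.454 A.

I_p ≈ 0.454 A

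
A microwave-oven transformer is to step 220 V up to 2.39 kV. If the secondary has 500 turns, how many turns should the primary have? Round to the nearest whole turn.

N_p = 46 turns

N_p/N_s = V_p/V_s, so N_p = 500 × 220/2390 = 46.0 ≈ 46 turns.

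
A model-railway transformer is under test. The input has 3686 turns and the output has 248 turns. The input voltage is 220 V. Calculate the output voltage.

V_out ≈ 14.8 V

V_out/V_in = N_out/N_in, so V_out = 220 × 248/3686 = 14.8 V.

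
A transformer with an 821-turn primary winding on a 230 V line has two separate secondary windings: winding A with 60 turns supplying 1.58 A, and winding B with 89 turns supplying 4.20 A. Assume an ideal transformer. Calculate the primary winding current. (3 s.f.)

I_p ≈ 0.571 A

V_A = 230 × 60/821 = 16.809 V; V_B = 230 × 89/821 = 24.933 V.
P_out = V_A I_A + V_B I_B = 16.809×1.58 + 24.933×4.20 = 26.558 + 104.72 = 131.28 W.
Ideal ⇒ P_in = P_out, so I_p = P_out/V_p = 131.28/230 = 0.571 A.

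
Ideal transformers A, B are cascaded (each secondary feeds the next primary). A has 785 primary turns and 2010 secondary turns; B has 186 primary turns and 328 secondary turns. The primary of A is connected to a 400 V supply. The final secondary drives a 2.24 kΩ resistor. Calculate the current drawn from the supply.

Secondary of A: V = 400.00 × 2010/785 = 1024.2 V.
Secondary of B: V = 1024.2 × 328/186 = 1806.1 V.
I_load = 1806.1/2240 = 0.80630 A, so P_out = 1806.1 × 0.80630 = 1456.3 W.
All ideal ⇒ P_in = P_out, so I_supply = 1456.3/400 = 3.64 A.

I_supply ≈ 3.64 A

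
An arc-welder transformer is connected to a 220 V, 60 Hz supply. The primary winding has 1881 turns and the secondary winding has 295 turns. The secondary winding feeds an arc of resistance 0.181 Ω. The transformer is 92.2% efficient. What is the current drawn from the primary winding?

I_p ≈ 32.4 A

V_s = 220 × 295/1881 = 34.503 V.
I_s = V_s/R = 34.503/0.181 = 190.62 A.
P_out = V_s I_s = 34.503 × 190.62 = 6577.1 W.
P_in = P_out/η = 6577.1/0.922 = 7133.5 W.
I_p = P_in/V_p = 7133.5/220 = 32.4 A.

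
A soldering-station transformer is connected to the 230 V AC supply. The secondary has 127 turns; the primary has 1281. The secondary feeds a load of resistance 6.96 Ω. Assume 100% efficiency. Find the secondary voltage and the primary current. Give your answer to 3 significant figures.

V_s = V_p × N_s/N_p = 230 × 127/1281 = 22.802 V.
I_s = V_s/R = 22.802/6.96 = 3.2762 A.
I_p = I_s × N_s/N_p = 3.2762 × 127/1281 = 0.325 A.

V_s ≈ 22.8 V, I_p ≈ 0.325 A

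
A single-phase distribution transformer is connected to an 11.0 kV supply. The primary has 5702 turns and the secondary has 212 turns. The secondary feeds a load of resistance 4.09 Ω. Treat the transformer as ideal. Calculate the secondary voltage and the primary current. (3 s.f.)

V_s = V_p × N_s/N_p = 11000 × 212/5702 = 408.98 V.
I_s = V_s/R = 408.98/4.09 = 99.995 A.
I_p = I_s × N_s/N_p = 99.995 × 212/5702 = 3.72 A.

V_s ≈ 409 V, I_p ≈ 3.72 A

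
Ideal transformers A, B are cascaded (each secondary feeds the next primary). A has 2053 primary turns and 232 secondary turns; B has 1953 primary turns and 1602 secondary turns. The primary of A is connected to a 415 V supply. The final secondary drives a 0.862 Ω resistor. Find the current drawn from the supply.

I_supply ≈ 4.14 A

After A: V = 415.00 × 232/2053 = 46.897 V.
After B: V = 46.897 × 1602/1953 = 38.469 V.
I_load = 38.469/0.862 = 44.627 A, so P_out = 38.469 × 44.627 = 1716.8 W.
All ideal ⇒ P_in = P_out, so I_supply = 1716.8/415 = 4.14 A.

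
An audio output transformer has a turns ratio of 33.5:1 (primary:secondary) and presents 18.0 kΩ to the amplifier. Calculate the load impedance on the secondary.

Z_s = Z_p/(N_p/N_s)² = 18000/33.5² = 16.0 Ω.

Z_s ≈ 16.0 Ω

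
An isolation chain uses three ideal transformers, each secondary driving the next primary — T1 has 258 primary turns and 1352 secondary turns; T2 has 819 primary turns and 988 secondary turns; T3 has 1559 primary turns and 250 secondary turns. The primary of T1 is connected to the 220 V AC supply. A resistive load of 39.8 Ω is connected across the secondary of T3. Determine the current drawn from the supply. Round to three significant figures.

After T1: V = 220.00 × 1352/258 = 1152.9 V.
After T2: V = 1152.9 × 988/819 = 1390.8 V.
After T3: V = 1390.8 × 250/1559 = 223.02 V.
I_load = 223.02/39.8 = 5.6036 A, so P_out = 223.02 × 5.6036 = 1249.7 W.
All ideal ⇒ P_in = P_out, so I_supply = 1249.7/220 = 5.68 A.

I_supply ≈ 5.68 A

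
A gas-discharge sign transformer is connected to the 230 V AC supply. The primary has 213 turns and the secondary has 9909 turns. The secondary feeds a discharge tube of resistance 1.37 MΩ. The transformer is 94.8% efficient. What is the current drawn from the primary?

V_s = 230 × 9909/213 = 10700 V.
I_s = V_s/R = 10700/(1.37×10^6) = 0.0078101 A.
P_out = V_s I_s = 10700 × 0.0078101 = 83.567 W.
P_in = P_out/η = 83.567/0.948 = 88.151 W.
I_p = P_in/V_p = 88.151/230 = 0.383 A.

I_p ≈ 0.383 A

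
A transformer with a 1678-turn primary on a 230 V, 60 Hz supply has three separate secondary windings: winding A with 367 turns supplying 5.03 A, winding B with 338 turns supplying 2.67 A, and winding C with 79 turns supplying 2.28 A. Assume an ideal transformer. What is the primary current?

V_A = 230 × 367/1678 = 50.304 V; V_B = 230 × 338/1678 = 46.329 V; V_C = 230 × 79/1678 = 10.828 V.
P_out = V_A I_A + V_B I_B + V_C I_C = 50.304×5.03 + 46.329×2.67 + 10.828×2.28 = 253.03 + 123.70 + 24.689 = 401.42 W.
Ideal ⇒ P_in = P_out, so I_p = P_out/V_p = 401.42/230 = 1.75 A.

I_p ≈ 1.75 A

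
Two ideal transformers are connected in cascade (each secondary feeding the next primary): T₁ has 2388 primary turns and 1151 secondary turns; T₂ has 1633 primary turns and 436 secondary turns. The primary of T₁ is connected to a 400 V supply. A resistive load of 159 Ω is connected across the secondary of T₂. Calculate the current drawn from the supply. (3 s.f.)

I_supply ≈ 0.0417 A

After T₁: V = 400.00 × 1151/2388 = 192.80 V.
After T₂: V = 192.80 × 436/1633 = 51.476 V.
I_load = 51.476/159 = 0.32375 A, so P_out = 51.476 × 0.32375 = 16.665 W.
All ideal ⇒ P_in = P_out, so I_supply = 16.665/400 = 0.0417 A.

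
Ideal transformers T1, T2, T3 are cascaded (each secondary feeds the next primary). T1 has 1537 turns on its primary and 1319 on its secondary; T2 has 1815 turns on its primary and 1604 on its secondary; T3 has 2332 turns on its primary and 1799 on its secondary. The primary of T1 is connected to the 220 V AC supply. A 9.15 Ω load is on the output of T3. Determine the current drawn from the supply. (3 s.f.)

I_supply ≈ 8.23 A

Secondary of T1: V = 220.00 × 1319/1537 = 188.80 V.
Secondary of T2: V = 188.80 × 1604/1815 = 166.85 V.
Secondary of T3: V = 166.85 × 1799/2332 = 128.71 V.
I_load = 128.71/9.15 = 14.067 A, so P_out = 128.71 × 14.067 = 1810.6 W.
All ideal ⇒ P_in = P_out, so I_supply = 1810.6/220 = 8.23 A.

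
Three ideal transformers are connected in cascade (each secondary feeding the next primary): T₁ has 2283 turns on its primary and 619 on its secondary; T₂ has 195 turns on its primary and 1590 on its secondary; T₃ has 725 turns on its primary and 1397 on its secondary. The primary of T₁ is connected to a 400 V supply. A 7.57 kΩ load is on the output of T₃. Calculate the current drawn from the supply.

I_supply ≈ 0.959 A

After T₁: V = 400.00 × 619/2283 = 108.45 V.
After T₂: V = 108.45 × 1590/195 = 884.32 V.
After T₃: V = 884.32 × 1397/725 = 1704.0 V.
I_load = 1704.0/7570 = 0.22510 A, so P_out = 1704.0 × 0.22510 = 383.56 W.
All ideal ⇒ P_in = P_out, so I_supply = 383.56/400 = 0.959 A.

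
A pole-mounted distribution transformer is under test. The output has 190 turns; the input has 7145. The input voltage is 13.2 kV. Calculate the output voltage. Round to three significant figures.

V_out ≈ 351 V

V_out/V_in = N_out/N_in, so V_out = 13200 × 190/7145 = 351 V.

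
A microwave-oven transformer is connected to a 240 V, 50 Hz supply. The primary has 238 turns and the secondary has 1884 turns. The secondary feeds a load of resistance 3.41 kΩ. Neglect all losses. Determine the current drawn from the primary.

V_s = V_p × N_s/N_p = 240 × 1884/238 = 1899.8 V.
I_s = V_s/R = 1899.8/3410 = 0.55714 A.
For an ideal transformer I_p N_p = I_s N_s, so I_p = 0.55714 × 1884/238 = 4.41 A.

I_p ≈ 4.41 A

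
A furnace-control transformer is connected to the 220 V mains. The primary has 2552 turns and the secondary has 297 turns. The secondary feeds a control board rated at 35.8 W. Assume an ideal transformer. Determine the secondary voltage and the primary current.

V_s = V_p × N_s/N_p = 220 × 297/2552 = 25.603 V.
I_s = P/V_s = 35.8/25.603 = 1.3982 A.
I_p = I_s × N_s/N_p = 1.3982 × 297/2552 = 0.163 A.

V_s ≈ 25.6 V, I_p ≈ 0.163 A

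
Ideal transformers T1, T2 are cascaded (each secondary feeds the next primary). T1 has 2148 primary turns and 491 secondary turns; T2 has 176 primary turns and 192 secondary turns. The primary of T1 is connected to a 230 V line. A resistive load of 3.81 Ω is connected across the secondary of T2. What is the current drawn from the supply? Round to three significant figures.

I_supply ≈ 3.75 A

After T1: V = 230.00 × 491/2148 = 52.574 V.
After T2: V = 52.574 × 192/176 = 57.354 V.
I_load = 57.354/3.81 = 15.054 A, so P_out = 57.354 × 15.054 = 863.38 W.
All ideal ⇒ P_in = P_out, so I_supply = 863.38/230 = 3.75 A.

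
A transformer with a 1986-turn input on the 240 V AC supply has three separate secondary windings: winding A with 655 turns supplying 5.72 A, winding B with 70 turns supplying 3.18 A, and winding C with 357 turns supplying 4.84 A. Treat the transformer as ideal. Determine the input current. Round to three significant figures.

V_A = 240 × 655/1986 = 79.154 V; V_B = 240 × 70/1986 = 8.4592 V; V_C = 240 × 357/1986 = 43.142 V.
P_out = V_A I_A + V_B I_B + V_C I_C = 79.154×5.72 + 8.4592×3.18 + 43.142×4.84 = 452.76 + 26.900 + 208.81 = 688.47 W.
Ideal ⇒ P_in = P_out, so I_in = P_out/V_in = 688.47/240 = 2.87 A.

I_in ≈ 2.87 A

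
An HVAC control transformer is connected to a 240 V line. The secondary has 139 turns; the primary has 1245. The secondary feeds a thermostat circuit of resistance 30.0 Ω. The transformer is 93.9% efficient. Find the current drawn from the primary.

V_s = 240 × 139/1245 = 26.795 V.
I_s = V_s/R = 26.795/30.0 = 0.89317 A.
P_out = V_s I_s = 26.795 × 0.89317 = 23.933 W.
P_in = P_out/η = 23.933/0.939 = 25.487 W.
I_p = P_in/V_p = 25.487/240 = 0.106 A.

I_p ≈ 0.106 A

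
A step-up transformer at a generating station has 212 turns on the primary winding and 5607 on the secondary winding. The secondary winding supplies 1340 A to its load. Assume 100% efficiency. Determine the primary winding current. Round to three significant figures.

I_p ≈ 35400 A

For an ideal transformer I_p/I_s = N_s/N_p, so I_p = 1340 × 5607/212 = 35400 A.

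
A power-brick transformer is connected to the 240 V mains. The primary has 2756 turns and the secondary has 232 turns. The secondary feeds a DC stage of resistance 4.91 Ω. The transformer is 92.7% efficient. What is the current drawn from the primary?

I_p ≈ 0.374 A

V_s = 240 × 232/2756 = 20.203 V.
I_s = V_s/R = 20.203/4.91 = 4.1147 A.
P_out = V_s I_s = 20.203 × 4.1147 = 83.130 W.
P_in = P_out/η = 83.130/0.927 = 89.677 W.
I_p = P_in/V_p = 89.677/240 = 0.374 A.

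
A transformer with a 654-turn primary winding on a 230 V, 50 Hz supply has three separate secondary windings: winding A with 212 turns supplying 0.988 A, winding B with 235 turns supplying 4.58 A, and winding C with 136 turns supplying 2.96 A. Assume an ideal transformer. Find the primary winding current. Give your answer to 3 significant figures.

V_A = 230 × 212/654 = 74.557 V; V_B = 230 × 235/654 = 82.645 V; V_C = 230 × 136/654 = 47.829 V.
P_out = V_A I_A + V_B I_B + V_C I_C = 74.557×0.988 + 82.645×4.58 + 47.829×2.96 = 73.662 + 378.52 + 141.57 = 593.75 W.
Ideal ⇒ P_in = P_out, so I_p = P_out/V_p = 593.75/230 = 2.58 A.

I_p ≈ 2.58 A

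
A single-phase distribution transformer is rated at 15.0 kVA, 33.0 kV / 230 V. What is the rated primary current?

I_p ≈ 0.455 A

I_p = S/V_p = 15000/33000 = 0.455 A.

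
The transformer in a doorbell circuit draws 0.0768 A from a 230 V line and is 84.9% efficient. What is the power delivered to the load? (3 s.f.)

P_out ≈ 15.0 W

P_in = V_in I_in = 230 × 0.0768 = 17.664 W.
P_out = η P_in = 0.849 × 17.664 = 15.0 W.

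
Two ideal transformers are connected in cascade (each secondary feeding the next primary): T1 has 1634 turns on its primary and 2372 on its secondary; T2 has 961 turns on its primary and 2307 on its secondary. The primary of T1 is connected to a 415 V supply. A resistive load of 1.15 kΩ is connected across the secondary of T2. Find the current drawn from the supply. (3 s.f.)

I_supply ≈ 4.38 A

After T1: V = 415.00 × 2372/1634 = 602.44 V.
After T2: V = 602.44 × 2307/961 = 1446.2 V.
I_load = 1446.2/1150 = 1.2576 A, so P_out = 1446.2 × 1.2576 = 1818.7 W.
All ideal ⇒ P_in = P_out, so I_supply = 1818.7/415 = 4.38 A.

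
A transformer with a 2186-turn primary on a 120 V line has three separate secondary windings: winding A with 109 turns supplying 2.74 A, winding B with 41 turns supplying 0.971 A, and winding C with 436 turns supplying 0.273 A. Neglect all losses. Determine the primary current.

I_p ≈ 0.209 A

V_A = 120 × 109/2186 = 5.9835 V; V_B = 120 × 41/2186 = 2.2507 V; V_C = 120 × 436/2186 = 23.934 V.
P_out = V_A I_A + V_B I_B + V_C I_C = 5.9835×2.74 + 2.2507×0.971 + 23.934×0.273 = 16.395 + 2.1854 + 6.5340 = 25.114 W.
Ideal ⇒ P_in = P_out, so I_p = P_out/V_p = 25.114/120 = 0.209 A.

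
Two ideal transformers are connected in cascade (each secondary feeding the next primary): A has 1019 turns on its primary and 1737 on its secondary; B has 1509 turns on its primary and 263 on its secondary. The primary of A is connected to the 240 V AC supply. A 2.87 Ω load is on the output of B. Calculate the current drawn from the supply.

I_supply ≈ 7.38 A

After A: V = 240.00 × 1737/1019 = 409.11 V.
After B: V = 409.11 × 263/1509 = 71.302 V.
I_load = 71.302/2.87 = 24.844 A, so P_out = 71.302 × 24.844 = 1771.4 W.
All ideal ⇒ P_in = P_out, so I_supply = 1771.4/240 = 7.38 A.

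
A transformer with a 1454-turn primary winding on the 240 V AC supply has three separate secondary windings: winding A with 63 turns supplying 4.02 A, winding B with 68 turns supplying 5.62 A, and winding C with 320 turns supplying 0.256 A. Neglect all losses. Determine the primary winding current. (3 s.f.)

V_A = 240 × 63/1454 = 10.399 V; V_B = 240 × 68/1454 = 11.224 V; V_C = 240 × 320/1454 = 52.820 V.
P_out = V_A I_A + V_B I_B + V_C I_C = 10.399×4.02 + 11.224×5.62 + 52.820×0.256 = 41.804 + 63.080 + 13.522 = 118.41 W.
Ideal ⇒ P_in = P_out, so I_p = P_out/V_p = 118.41/240 = 0.493 A.

I_p ≈ 0.493 A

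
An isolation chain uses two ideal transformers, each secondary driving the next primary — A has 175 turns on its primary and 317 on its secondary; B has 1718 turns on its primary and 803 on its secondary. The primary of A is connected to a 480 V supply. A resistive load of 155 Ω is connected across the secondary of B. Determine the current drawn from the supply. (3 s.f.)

After A: V = 480.00 × 317/175 = 869.49 V.
After B: V = 869.49 × 803/1718 = 406.40 V.
I_load = 406.40/155 = 2.6219 A, so P_out = 406.40 × 2.6219 = 1065.6 W.
All ideal ⇒ P_in = P_out, so I_supply = 1065.6/480 = 2.22 A.

I_supply ≈ 2.22 A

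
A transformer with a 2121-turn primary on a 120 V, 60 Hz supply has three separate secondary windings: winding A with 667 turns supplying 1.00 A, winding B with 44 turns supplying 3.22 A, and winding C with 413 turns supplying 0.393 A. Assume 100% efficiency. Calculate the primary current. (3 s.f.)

I_p ≈ 0.458 A

V_A = 120 × 667/2121 = 37.737 V; V_B = 120 × 44/2121 = 2.4894 V; V_C = 120 × 413/2121 = 23.366 V.
P_out = V_A I_A + V_B I_B + V_C I_C = 37.737×1.00 + 2.4894×3.22 + 23.366×0.393 = 37.737 + 8.0158 + 9.1830 = 54.936 W.
Ideal ⇒ P_in = P_out, so I_p = P_out/V_p = 54.936/120 = 0.458 A.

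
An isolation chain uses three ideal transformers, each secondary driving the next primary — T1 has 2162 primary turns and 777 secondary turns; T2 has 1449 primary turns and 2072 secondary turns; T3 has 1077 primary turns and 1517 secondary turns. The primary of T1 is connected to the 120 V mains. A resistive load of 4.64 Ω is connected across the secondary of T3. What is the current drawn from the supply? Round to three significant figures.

I_supply ≈ 13.6 A

After T1: V = 120.00 × 777/2162 = 43.127 V.
After T2: V = 43.127 × 2072/1449 = 61.669 V.
After T3: V = 61.669 × 1517/1077 = 86.864 V.
I_load = 86.864/4.64 = 18.721 A, so P_out = 86.864 × 18.721 = 1626.1 W.
All ideal ⇒ P_in = P_out, so I_supply = 1626.1/120 = 13.6 A.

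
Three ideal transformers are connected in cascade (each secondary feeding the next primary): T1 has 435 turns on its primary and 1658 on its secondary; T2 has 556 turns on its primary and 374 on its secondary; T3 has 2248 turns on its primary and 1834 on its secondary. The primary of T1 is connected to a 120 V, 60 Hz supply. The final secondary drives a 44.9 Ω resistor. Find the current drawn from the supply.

Secondary of T1: V = 120.00 × 1658/435 = 457.38 V.
Secondary of T2: V = 457.38 × 374/556 = 307.66 V.
Secondary of T3: V = 307.66 × 1834/2248 = 251.00 V.
I_load = 251.00/44.9 = 5.5902 A, so P_out = 251.00 × 5.5902 = 1403.2 W.
All ideal ⇒ P_in = P_out, so I_supply = 1403.2/120 = 11.7 A.

I_supply ≈ 11.7 A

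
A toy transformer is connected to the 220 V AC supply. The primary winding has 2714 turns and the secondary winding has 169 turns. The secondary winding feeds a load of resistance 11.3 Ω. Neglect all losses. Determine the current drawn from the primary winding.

V_s = V_p × N_s/N_p = 220 × 169/2714 = 13.699 V.
I_s = V_s/R = 13.699/11.3 = 1.2123 A.
For an ideal transformer I_p N_p = I_s N_s, so I_p = 1.2123 × 169/2714 = 0.0755 A.

I_p ≈ 0.0755 A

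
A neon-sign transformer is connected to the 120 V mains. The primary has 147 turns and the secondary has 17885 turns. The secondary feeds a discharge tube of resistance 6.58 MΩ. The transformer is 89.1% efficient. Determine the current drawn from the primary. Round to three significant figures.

V_s = 120 × 17885/147 = 14600 V.
I_s = V_s/R = 14600/(6.58×10^6) = 0.0022188 A.
P_out = V_s I_s = 14600 × 0.0022188 = 32.395 W.
P_in = P_out/η = 32.395/0.891 = 36.358 W.
I_p = P_in/V_p = 36.358/120 = 0.303 A.

I_p ≈ 0.303 A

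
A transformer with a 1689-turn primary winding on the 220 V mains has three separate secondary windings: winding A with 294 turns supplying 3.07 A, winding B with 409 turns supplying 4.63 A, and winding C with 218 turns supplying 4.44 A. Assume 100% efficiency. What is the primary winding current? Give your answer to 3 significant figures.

I_p ≈ 2.23 A

V_A = 220 × 294/1689 = 38.295 V; V_B = 220 × 409/1689 = 53.274 V; V_C = 220 × 218/1689 = 28.396 V.
P_out = V_A I_A + V_B I_B + V_C I_C = 38.295×3.07 + 53.274×4.63 + 28.396×4.44 = 117.57 + 246.66 + 126.08 = 490.30 W.
Ideal ⇒ P_in = P_out, so I_p = P_out/V_p = 490.30/220 = 2.23 A.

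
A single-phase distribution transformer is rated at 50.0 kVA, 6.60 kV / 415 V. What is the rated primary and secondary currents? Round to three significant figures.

I_p = S/V_p = 50000/6600 = 7.58 A.
I_s = S/V_s = 50000/415 = 120 A.

I_p ≈ 7.58 A, I_s ≈ 120 A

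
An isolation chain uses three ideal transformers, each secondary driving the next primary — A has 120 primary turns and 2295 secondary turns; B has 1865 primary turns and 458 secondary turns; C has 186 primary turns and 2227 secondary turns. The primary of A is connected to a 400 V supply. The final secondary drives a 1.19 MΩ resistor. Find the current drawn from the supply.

I_supply ≈ 1.06 A

Secondary of A: V = 400.00 × 2295/120 = 7650.0 V.
Secondary of B: V = 7650.0 × 458/1865 = 1878.7 V.
Secondary of C: V = 1878.7 × 2227/186 = 22493 V.
I_load = 22493/(1.19×10^6) = 0.018902 A, so P_out = 22493 × 0.018902 = 425.17 W.
All ideal ⇒ P_in = P_out, so I_supply = 425.17/400 = 1.06 A.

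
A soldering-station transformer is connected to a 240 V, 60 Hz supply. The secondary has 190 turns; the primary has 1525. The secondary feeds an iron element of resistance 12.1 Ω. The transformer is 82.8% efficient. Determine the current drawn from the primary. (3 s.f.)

I_p ≈ 0.372 A

V_s = 240 × 190/1525 = 29.902 V.
I_s = V_s/R = 29.902/12.1 = 2.4712 A.
P_out = V_s I_s = 29.902 × 2.4712 = 73.893 W.
P_in = P_out/η = 73.893/0.828 = 89.243 W.
I_p = P_in/V_p = 89.243/240 = 0.372 A.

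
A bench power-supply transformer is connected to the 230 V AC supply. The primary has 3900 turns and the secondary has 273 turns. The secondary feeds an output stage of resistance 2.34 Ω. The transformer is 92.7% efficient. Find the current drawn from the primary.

V_s = 230 × 273/3900 = 16.100 V.
I_s = V_s/R = 16.100/2.34 = 6.8803 A.
P_out = V_s I_s = 16.100 × 6.8803 = 110.77 W.
P_in = P_out/η = 110.77/0.927 = 119.50 W.
I_p = P_in/V_p = 119.50/230 = 0.520 A.

I_p ≈ 0.520 A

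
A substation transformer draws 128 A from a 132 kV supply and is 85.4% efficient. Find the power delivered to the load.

P_out ≈ 1.44×10^7 W

P_in = V_in I_in = 132000 × 128 = 1.6896×10^7 W.
P_out = η P_in = 0.854 × 1.6896×10^7 = 1.44×10^7 W.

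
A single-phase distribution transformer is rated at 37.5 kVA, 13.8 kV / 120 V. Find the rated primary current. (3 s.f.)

I_p ≈ 2.72 A

I_p = S/V_p = 37500/13800 = 2.72 A.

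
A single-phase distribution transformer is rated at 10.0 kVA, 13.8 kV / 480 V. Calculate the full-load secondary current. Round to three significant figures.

I_s = S/V_s = 10000/480 = 20.8 A.

I_s ≈ 20.8 A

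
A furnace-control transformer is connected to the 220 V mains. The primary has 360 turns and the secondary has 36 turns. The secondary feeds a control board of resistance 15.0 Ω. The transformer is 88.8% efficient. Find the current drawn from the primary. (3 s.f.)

V_s = 220 × 36/360 = 22.000 V.
I_s = V_s/R = 22.000/15.0 = 1.4667 A.
P_out = V_s I_s = 22.000 × 1.4667 = 32.267 W.
P_in = P_out/η = 32.267/0.888 = 36.336 W.
I_p = P_in/V_p = 36.336/220 = 0.165 A.

I_p ≈ 0.165 A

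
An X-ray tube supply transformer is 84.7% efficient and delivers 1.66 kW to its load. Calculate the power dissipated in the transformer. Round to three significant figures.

P_loss ≈ 300 W

P_in = P_out/η = 1660/0.847 = 1959.86 W.
P_loss = P_in − P_out = 1959.86 − 1660 = 300 W.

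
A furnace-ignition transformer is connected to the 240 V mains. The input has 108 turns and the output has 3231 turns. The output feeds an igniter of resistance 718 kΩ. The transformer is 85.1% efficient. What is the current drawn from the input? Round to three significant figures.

V_out = 240 × 3231/108 = 7180.0 V.
I_out = V_out/R = 7180.0/718000 = 0.010000 A.
P_out = V_out I_out = 7180.0 × 0.010000 = 71.800 W.
P_in = P_out/η = 71.800/0.851 = 84.371 W.
I_in = P_in/V_in = 84.371/240 = 0.352 A.

I_in ≈ 0.352 A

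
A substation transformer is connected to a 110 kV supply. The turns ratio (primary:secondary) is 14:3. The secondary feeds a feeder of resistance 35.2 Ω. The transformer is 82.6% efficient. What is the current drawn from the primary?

V_s = 110000 × 3/14 = 23571 V.
I_s = V_s/R = 23571/35.2 = 669.64 A.
P_out = V_s I_s = 23571 × 669.64 = 1.5784×10^7 W.
P_in = P_out/η = 1.5784×10^7/0.826 = 1.9109×10^7 W.
I_p = P_in/V_p = 1.9109×10^7/110000 = 174 A.

I_p ≈ 174 A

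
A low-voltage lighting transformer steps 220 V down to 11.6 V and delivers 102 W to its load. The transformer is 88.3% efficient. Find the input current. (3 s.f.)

I_in ≈ 0.525 A

P_in = P_out/η = 102/0.883 = 115.52 W.
I_in = P_in/V_in = 115.52/220 = 0.525 A.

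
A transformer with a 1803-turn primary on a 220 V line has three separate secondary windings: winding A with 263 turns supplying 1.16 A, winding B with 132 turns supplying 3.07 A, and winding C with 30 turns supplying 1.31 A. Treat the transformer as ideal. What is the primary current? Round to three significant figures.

V_A = 220 × 263/1803 = 32.091 V; V_B = 220 × 132/1803 = 16.106 V; V_C = 220 × 30/1803 = 3.6606 V.
P_out = V_A I_A + V_B I_B + V_C I_C = 32.091×1.16 + 16.106×3.07 + 3.6606×1.31 = 37.226 + 49.447 + 4.7953 = 91.468 W.
Ideal ⇒ P_in = P_out, so I_p = P_out/V_p = 91.468/220 = 0.416 A.

I_p ≈ 0.416 A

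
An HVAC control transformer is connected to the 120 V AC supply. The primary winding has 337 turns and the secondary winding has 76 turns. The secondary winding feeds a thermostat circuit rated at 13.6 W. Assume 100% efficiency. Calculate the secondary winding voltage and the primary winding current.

V_s ≈ 27.1 V, I_p ≈ 0.113 A

V_s = V_p × N_s/N_p = 120 × 76/337 = 27.062 V.
I_s = P/V_s = 13.6/27.062 = 0.50254 A.
I_p = I_s × N_s/N_p = 0.50254 × 76/337 = 0.113 A.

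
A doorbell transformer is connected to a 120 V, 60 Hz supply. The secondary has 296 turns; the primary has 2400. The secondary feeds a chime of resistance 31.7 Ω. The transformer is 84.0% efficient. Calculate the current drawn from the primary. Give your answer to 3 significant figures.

I_p ≈ 0.0685 A

V_s = 120 × 296/2400 = 14.800 V.
I_s = V_s/R = 14.800/31.7 = 0.46688 A.
P_out = V_s I_s = 14.800 × 0.46688 = 6.9098 W.
P_in = P_out/η = 6.9098/0.840 = 8.2259 W.
I_p = P_in/V_p = 8.2259/120 = 0.0685 A.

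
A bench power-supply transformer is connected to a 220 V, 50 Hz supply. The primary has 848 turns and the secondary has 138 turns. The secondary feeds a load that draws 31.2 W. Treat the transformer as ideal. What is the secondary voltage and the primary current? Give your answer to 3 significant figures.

V_s = V_p × N_s/N_p = 220 × 138/848 = 35.802 V.
I_s = P/V_s = 31.2/35.802 = 0.87146 A.
I_p = I_s × N_s/N_p = 0.87146 × 138/848 = 0.142 A.

V_s ≈ 35.8 V, I_p ≈ 0.142 A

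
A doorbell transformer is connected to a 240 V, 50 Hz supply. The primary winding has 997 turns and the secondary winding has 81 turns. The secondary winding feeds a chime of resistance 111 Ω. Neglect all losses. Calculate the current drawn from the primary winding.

I_p ≈ 0.0143 A

V_s = V_p × N_s/N_p = 240 × 81/997 = 19.498 V.
I_s = V_s/R = 19.498/111 = 0.17566 A.
For an ideal transformer I_p N_p = I_s N_s, so I_p = 0.17566 × 81/997 = 0.0143 A.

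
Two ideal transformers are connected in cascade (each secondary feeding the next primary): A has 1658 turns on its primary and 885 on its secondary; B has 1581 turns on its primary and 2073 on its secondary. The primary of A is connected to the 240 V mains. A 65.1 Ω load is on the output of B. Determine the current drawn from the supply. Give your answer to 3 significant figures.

After A: V = 240.00 × 885/1658 = 128.11 V.
After B: V = 128.11 × 2073/1581 = 167.97 V.
I_load = 167.97/65.1 = 2.5802 A, so P_out = 167.97 × 2.5802 = 433.40 W.
All ideal ⇒ P_in = P_out, so I_supply = 433.40/240 = 1.81 A.

I_supply ≈ 1.81 A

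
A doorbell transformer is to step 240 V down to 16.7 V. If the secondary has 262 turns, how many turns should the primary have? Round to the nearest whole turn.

N_p = 3765 turns

N_p/N_s = V_p/V_s, so N_p = 262 × 240/16.7 = 3765.3 ≈ 3765 turns.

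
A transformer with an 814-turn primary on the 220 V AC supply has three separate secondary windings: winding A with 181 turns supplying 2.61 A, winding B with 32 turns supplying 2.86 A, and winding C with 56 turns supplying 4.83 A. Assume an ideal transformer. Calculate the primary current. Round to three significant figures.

I_p ≈ 1.03 A

V_A = 220 × 181/814 = 48.919 V; V_B = 220 × 32/814 = 8.6486 V; V_C = 220 × 56/814 = 15.135 V.
P_out = V_A I_A + V_B I_B + V_C I_C = 48.919×2.61 + 8.6486×2.86 + 15.135×4.83 = 127.68 + 24.735 + 73.103 = 225.52 W.
Ideal ⇒ P_in = P_out, so I_p = P_out/V_p = 225.52/220 = 1.03 A.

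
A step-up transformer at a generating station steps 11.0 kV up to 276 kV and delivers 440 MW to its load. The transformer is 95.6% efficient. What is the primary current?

P_in = P_out/η = 4.40×10^8/0.956 = 4.6025×10^8 W.
I_p = P_in/V_p = 4.6025×10^8/11000 = 41800 A.

I_p ≈ 41800 A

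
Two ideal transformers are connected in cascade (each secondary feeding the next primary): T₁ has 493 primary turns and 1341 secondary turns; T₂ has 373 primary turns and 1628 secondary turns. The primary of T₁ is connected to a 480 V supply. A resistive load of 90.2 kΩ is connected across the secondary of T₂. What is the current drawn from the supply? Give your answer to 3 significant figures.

After T₁: V = 480.00 × 1341/493 = 1305.6 V.
After T₂: V = 1305.6 × 1628/373 = 5698.6 V.
I_load = 5698.6/90200 = 0.063177 A, so P_out = 5698.6 × 0.063177 = 360.02 W.
All ideal ⇒ P_in = P_out, so I_supply = 360.02/480 = 0.750 A.

I_supply ≈ 0.750 A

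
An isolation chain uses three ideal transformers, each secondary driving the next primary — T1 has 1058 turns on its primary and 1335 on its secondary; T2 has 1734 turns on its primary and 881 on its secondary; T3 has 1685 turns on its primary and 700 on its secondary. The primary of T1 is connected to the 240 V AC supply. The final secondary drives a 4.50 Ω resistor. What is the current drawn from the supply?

Secondary of T1: V = 240.00 × 1335/1058 = 302.84 V.
Secondary of T2: V = 302.84 × 881/1734 = 153.86 V.
Secondary of T3: V = 153.86 × 700/1685 = 63.919 V.
I_load = 63.919/4.50 = 14.204 A, so P_out = 63.919 × 14.204 = 907.93 W.
All ideal ⇒ P_in = P_out, so I_supply = 907.93/240 = 3.78 A.

I_supply ≈ 3.78 A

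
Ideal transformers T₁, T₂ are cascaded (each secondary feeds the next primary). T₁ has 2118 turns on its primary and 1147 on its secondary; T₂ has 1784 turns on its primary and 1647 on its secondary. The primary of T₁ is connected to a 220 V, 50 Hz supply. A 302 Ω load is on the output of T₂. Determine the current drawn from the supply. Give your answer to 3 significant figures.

I_supply ≈ 0.182 A

Secondary of T₁: V = 220.00 × 1147/2118 = 119.14 V.
Secondary of T₂: V = 119.14 × 1647/1784 = 109.99 V.
I_load = 109.99/302 = 0.36421 A, so P_out = 109.99 × 0.36421 = 40.060 W.
All ideal ⇒ P_in = P_out, so I_supply = 40.060/220 = 0.182 A.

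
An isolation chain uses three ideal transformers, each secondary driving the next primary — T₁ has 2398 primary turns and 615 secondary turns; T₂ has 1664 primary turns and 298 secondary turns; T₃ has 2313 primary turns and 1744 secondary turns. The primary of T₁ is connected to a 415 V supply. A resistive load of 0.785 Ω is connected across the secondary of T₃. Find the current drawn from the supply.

After T₁: V = 415.00 × 615/2398 = 106.43 V.
After T₂: V = 106.43 × 298/1664 = 19.061 V.
After T₃: V = 19.061 × 1744/2313 = 14.372 V.
I_load = 14.372/0.785 = 18.308 A, so P_out = 14.372 × 18.308 = 263.12 W.
All ideal ⇒ P_in = P_out, so I_supply = 263.12/415 = 0.634 A.

I_supply ≈ 0.634 A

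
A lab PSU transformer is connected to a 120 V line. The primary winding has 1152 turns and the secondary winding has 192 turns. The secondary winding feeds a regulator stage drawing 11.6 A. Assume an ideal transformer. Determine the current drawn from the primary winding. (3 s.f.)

I_p ≈ 1.93 A

For an ideal transformer I_p N_p = I_s N_s, so I_p = 11.6 × 192/1152 = 1.93 A.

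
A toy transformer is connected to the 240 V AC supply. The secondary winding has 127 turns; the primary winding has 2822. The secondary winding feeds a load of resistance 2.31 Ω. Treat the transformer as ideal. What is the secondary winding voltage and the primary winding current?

V_s ≈ 10.8 V, I_p ≈ 0.210 A

V_s = V_p × N_s/N_p = 240 × 127/2822 = 10.801 V.
I_s = V_s/R = 10.801/2.31 = 4.6757 A.
I_p = I_s × N_s/N_p = 4.6757 × 127/2822 = 0.210 A.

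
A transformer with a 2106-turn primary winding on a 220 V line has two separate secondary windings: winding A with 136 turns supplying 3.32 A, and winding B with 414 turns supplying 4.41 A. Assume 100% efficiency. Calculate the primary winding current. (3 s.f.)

I_p ≈ 1.08 A

V_A = 220 × 136/2106 = 14.207 V; V_B = 220 × 414/2106 = 43.248 V.
P_out = V_A I_A + V_B I_B = 14.207×3.32 + 43.248×4.41 = 47.167 + 190.72 = 237.89 W.
Ideal ⇒ P_in = P_out, so I_p = P_out/V_p = 237.89/220 = 1.08 A.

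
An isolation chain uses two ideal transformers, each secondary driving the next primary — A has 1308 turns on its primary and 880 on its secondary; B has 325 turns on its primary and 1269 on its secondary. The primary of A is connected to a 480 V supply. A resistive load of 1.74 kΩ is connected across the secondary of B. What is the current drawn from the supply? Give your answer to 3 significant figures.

I_supply ≈ 1.90 A

After A: V = 480.00 × 880/1308 = 322.94 V.
After B: V = 322.94 × 1269/325 = 1260.9 V.
I_load = 1260.9/1740 = 0.72468 A, so P_out = 1260.9 × 0.72468 = 913.78 W.
All ideal ⇒ P_in = P_out, so I_supply = 913.78/480 = 1.90 A.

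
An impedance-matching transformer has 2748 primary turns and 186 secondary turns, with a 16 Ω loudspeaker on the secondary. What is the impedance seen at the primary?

Z_p ≈ 3490 Ω

Z_p = (N_p/N_s)² × Z_s = (2748/186)² × 16 = 3490 Ω.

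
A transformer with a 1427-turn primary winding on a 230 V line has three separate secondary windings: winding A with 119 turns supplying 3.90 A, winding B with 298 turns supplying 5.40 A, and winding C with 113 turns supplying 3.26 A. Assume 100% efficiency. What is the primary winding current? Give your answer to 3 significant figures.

V_A = 230 × 119/1427 = 19.180 V; V_B = 230 × 298/1427 = 48.031 V; V_C = 230 × 113/1427 = 18.213 V.
P_out = V_A I_A + V_B I_B + V_C I_C = 19.180×3.90 + 48.031×5.40 + 18.213×3.26 = 74.802 + 259.37 + 59.374 = 393.54 W.
Ideal ⇒ P_in = P_out, so I_p = P_out/V_p = 393.54/230 = 1.71 A.

I_p ≈ 1.71 A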